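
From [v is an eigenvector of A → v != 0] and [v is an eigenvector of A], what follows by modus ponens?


Modus ponens: from (P → Q) and P, infer Q.
P = 'v is an eigenvector of A' is asserted, and P → Q holds, so Q follows.

v != 0.


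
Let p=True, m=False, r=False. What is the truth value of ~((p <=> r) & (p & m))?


Substitute p=True, m=False, r=False:
p <=> r = True <=> False = False
p & m = True & False = False
(p <=> r) & (p & m) = False & False = False
~((p <=> r) & (p & m)) = True

True


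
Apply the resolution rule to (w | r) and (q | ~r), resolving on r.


The clauses contain complementary literals r and ~r.
Resolution eliminates this pair and disjoins the remaining literals (merging duplicates).

(w | q)


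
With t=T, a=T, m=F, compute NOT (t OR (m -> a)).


Substitute t=T, a=T, m=F:
m -> a = F -> T = T
t OR (m -> a) = T OR T = T
NOT (t OR (m -> a)) = F

F


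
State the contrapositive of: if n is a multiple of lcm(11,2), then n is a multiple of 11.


The contrapositive of (P → Q) is (¬Q → ¬P); it is logically equivalent to the original.
Here P = 'n is a multiple of lcm(11,2)' and Q = 'n is a multiple of 11'.

If not (n is a multiple of 11), then not (n is a multiple of lcm(11,2)).


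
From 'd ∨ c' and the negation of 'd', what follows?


Disjunctive syllogism: from (P ∨ Q) and ¬P, infer Q.
One disjunct, 'd', is ruled out; the other must hold.

c


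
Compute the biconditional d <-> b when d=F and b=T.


Biconditional is true when both operands have the same truth value.
Substitute: d=F, b=T.
F <-> T evaluates to F.

F


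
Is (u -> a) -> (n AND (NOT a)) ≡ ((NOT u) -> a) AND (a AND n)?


Compare truth tables:
a | n | u | φ | ψ
-----------------
F | F | F | F | F
T | F | F | F | F
F | T | F | T | F
T | T | F | F | T
F | F | T | T | F
T | F | T | F | F
F | T | T | T | F
T | T | T | F | T
They differ at row 3 (a=F, n=T, u=F): φ=T but ψ=F.

No, they are not logically equivalent.


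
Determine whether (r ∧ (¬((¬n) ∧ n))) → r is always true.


Build the truth table over {n, r}:
n | r | φ
---------
F | F | T
T | F | T
F | T | T
T | T | T
Every row evaluates to true.

Yes, it is a tautology.


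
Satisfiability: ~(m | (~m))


Check all 2 assignments over {m}:
m | φ
-----
False | False
True | False
No assignment makes the formula true.

Unsatisfiable.


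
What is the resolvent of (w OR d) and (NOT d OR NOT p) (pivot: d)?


The clauses contain complementary literals d and NOTd.
Resolution eliminates this pair and disjoins the remaining literals (merging duplicates).

(w OR NOT p)


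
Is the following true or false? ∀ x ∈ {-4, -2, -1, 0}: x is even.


Evaluate the predicate on each element: -4:T, -2:T, -1:F, 0:T.
Counterexample x = -1 fails the predicate.

F


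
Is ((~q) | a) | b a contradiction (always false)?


Truth table over {a, b, q}:
a | b | q | φ
-------------
False | False | False | True
True | False | False | True
False | True | False | True
True | True | False | True
False | False | True | False
True | False | True | True
False | True | True | True
True | True | True | True
Satisfying assignment at row 1: a=False, b=False, q=False gives True.

No, it is not a contradiction.


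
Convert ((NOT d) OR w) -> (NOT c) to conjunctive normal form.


Step 1: Rewrite as ¬((¬d) ∨ w) ∨ (¬c) = (¬(¬d) ∧ ¬w) ∨ (¬c).
Step 2: Distribute ∨ over ∧.
Step 3: Eliminate any double negations (¬¬X = X).

(d OR (NOT c)) AND ((NOT w) OR (NOT c))


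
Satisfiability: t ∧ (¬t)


Check all 2 assignments over {t}:
t | φ
-----
F | F
T | F
No assignment makes the formula true.

Unsatisfiable.


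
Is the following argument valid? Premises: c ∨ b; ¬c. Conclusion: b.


This matches the form of disjunctive syllogism: the conclusion follows in every model of the premises.

Valid.


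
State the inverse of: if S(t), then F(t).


The inverse of (P → Q) is (¬P → ¬Q). It is equivalent to the converse, not to the original.
Here P = 'S(t)' and Q = 'F(t)'.

If not (S(t)), then not (F(t)).


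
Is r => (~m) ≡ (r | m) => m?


Compare truth tables:
m | r | φ | ψ
-------------
False | False | True | True
True | False | True | True
False | True | True | False
True | True | False | True
They differ at row 3 (m=False, r=True): φ=True but ψ=False.

No, they are not logically equivalent.


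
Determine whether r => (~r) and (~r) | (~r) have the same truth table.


Compare truth tables:
r | φ | ψ
---------
False | True | True
True | False | False
The columns φ and ψ agree on every row.

Yes, they are logically equivalent.


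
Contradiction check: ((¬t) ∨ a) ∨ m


Truth table over {a, m, t}:
a | m | t | φ
-------------
F | F | F | T
T | F | F | T
F | T | F | T
T | T | F | T
F | F | T | F
T | F | T | T
F | T | T | T
T | T | T | T
Satisfying assignment at row 1: a=F, m=F, t=F gives T.

No, it is not a contradiction.


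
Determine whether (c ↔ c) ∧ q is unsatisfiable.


Truth table over {c, q}:
c | q | φ
---------
F | F | F
T | F | F
F | T | T
T | T | T
Satisfying assignment at row 3: c=F, q=T gives T.

No, it is not a contradiction.


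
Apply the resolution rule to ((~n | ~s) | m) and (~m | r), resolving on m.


The clauses contain complementary literals m and ~m.
Resolution eliminates this pair and disjoins the remaining literals (merging duplicates).

((~s | ~n) | r)


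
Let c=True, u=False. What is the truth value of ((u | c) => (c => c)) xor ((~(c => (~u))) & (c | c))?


Substitute c=True, u=False:
u | c = False | True = True
c => c = True => True = True
(u | c) => (c => c) = True => True = True
~u = True
c => (~u) = True => True = True
~(c => (~u)) = False
c | c = True | True = True
(~(c => (~u))) & (c | c) = False & True = False
((u | c) => (c => c)) xor ((~(c => (~u))) & (c | c)) = True xor False = True

True


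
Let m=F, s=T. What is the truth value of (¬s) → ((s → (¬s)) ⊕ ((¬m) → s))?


Substitute m=F, s=T:
¬s = F
¬s = F
s → (¬s) = T → F = F
¬m = T
(¬m) → s = T → T = T
(s → (¬s)) ⊕ ((¬m) → s) = F ⊕ T = T
(¬s) → ((s → (¬s)) ⊕ ((¬m) → s)) = F → T = T

T


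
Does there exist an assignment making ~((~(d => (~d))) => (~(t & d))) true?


Search for a satisfying assignment over {d, t}.
Try d=True, t=True: the formula evaluates to True.
A satisfying assignment exists.

Satisfiable.


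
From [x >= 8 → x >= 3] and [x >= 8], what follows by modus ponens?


Modus ponens: from (P → Q) and P, infer Q.
P = 'x >= 8' is asserted, and P → Q holds, so Q follows.

x >= 3.


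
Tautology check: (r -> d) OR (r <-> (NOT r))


Build the truth table over {d, r}:
d | r | φ
---------
F | F | T
T | F | T
F | T | F
T | T | T
Counterexample at row 3: with d=F, r=T, the formula is F.

No, it is not a tautology.


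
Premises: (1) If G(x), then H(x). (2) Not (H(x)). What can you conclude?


Modus tollens: from (P → Q) and ¬Q, infer ¬P.
Q = 'H(x)' is denied; since P → Q, P must also fail.

Not (G(x)).


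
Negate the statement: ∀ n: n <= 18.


¬(∀ x: φ) = ∃ x: ¬φ, and ¬(∃ x: φ) = ∀ x: ¬φ.
Apply to the universal statement.

∃ n: ¬(n <= 18)


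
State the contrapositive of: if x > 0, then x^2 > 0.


The contrapositive of (P → Q) is (¬Q → ¬P); it is logically equivalent to the original.
Here P = 'x > 0' and Q = 'x^2 > 0'.

If not (x^2 > 0), then not (x > 0).


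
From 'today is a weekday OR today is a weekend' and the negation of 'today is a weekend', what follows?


Disjunctive syllogism: from (P ∨ Q) and ¬P, infer Q.
One disjunct, 'today is a weekend', is ruled out; the other must hold.

today is a weekday


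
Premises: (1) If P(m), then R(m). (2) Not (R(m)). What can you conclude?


Modus tollens: from (P → Q) and ¬Q, infer ¬P.
Q = 'R(m)' is denied; since P → Q, P must also fail.

Not (P(m)).


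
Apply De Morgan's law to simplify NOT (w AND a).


De Morgan: the negation of a conjunction is the disjunction of the negations.
Distribute NOT across AND, flipping it to OR, and negate each literal.

(NOT w) OR (NOT a)


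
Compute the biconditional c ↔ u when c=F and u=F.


Biconditional is true when both operands have the same truth value.
Substitute: c=F, u=F.
F ↔ F evaluates to T.

T


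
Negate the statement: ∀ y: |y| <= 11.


¬(∀ x: φ) = ∃ x: ¬φ, and ¬(∃ x: φ) = ∀ x: ¬φ.
Apply to the universal statement.

∃ y: ¬(|y| <= 11)


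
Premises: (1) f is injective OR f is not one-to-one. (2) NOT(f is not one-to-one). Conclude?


Disjunctive syllogism: from (P ∨ Q) and ¬P, infer Q.
One disjunct, 'f is not one-to-one', is ruled out; the other must hold.

f is injective


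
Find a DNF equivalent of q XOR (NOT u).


Step 1: q ⊕ (¬u) is true exactly when they disagree: (q ∧ ¬(¬u)) ∨ (¬q ∧ (¬u)).
Step 2: Eliminate any double negations (¬¬X = X).

(q AND u) OR ((NOT q) AND (NOT u))


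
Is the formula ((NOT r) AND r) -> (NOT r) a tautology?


Build the truth table over {r}:
r | φ
-----
F | T
T | T
Every row evaluates to true.

Yes, it is a tautology.


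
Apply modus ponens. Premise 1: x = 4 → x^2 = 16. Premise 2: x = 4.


Modus ponens: from (P → Q) and P, infer Q.
P = 'x = 4' is asserted, and P → Q holds, so Q follows.

x^2 = 16.


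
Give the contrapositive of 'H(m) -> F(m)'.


The contrapositive of (P → Q) is (¬Q → ¬P); it is logically equivalent to the original.
Here P = 'H(m)' and Q = 'F(m)'.

If not (F(m)), then not (H(m)).


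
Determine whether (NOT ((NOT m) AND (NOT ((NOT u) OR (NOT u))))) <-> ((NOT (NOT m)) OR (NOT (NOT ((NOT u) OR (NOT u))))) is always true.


Build the truth table over {m, u}:
m | u | φ
---------
F | F | T
T | F | T
F | T | T
T | T | T
Every row evaluates to true.

Yes, it is a tautology.


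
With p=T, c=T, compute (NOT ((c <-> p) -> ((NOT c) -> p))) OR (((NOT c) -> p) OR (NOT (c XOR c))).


Substitute p=T, c=T:
… (earlier sub-steps elided)
NOT c = F
(NOT c) -> p = F -> T = T
(c <-> p) -> ((NOT c) -> p) = T -> T = T
NOT ((c <-> p) -> ((NOT c) -> p)) = F
NOT c = F
(NOT c) -> p = F -> T = T
c XOR c = T XOR T = F
NOT (c XOR c) = T
((NOT c) -> p) OR (NOT (c XOR c)) = T OR T = T
(NOT ((c <-> p) -> ((NOT c) -> p))) OR (((NOT c) -> p) OR (NOT (c XOR c))) = F OR T = T

T


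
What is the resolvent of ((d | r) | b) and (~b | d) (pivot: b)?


The clauses contain complementary literals b and ~b.
Resolution eliminates this pair and disjoins the remaining literals (merging duplicates).

(r | d)


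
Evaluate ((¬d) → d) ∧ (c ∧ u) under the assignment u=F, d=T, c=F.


Substitute u=F, d=T, c=F:
¬d = F
(¬d) → d = F → T = T
c ∧ u = F ∧ F = F
((¬d) → d) ∧ (c ∧ u) = T ∧ F = F

F


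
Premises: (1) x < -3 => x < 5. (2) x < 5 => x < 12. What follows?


Hypothetical syllogism: from (P → Q) and (Q → R), infer (P → R).
Chain the two implications through the shared middle term 'x < 5'.

x < -3 => x < 12


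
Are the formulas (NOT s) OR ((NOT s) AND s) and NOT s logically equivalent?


Compare truth tables:
s | φ | ψ
---------
F | T | T
T | F | F
The columns φ and ψ agree on every row.

Yes, they are logically equivalent.


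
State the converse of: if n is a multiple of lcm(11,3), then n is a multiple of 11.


The converse of (P → Q) is (Q → P). It is not in general equivalent to the original.
Here P = 'n is a multiple of lcm(11,3)' and Q = 'n is a multiple of 11'.

If n is a multiple of 11, then n is a multiple of lcm(11,3).


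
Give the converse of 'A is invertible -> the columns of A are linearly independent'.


The converse of (P → Q) is (Q → P). It is not in general equivalent to the original.
Here P = 'A is invertible' and Q = 'the columns of A are linearly independent'.

If the columns of A are linearly independent, then A is invertible.


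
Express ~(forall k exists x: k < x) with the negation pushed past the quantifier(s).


Negation flips each quantifier (∀↔∃) and negates the inner predicate.
¬(forall k exists x: φ) = exists k forall x: ¬φ.

exists k forall x: ~(k < x)


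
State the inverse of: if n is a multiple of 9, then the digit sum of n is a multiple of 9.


The inverse of (P → Q) is (¬P → ¬Q). It is equivalent to the converse, not to the original.
Here P = 'n is a multiple of 9' and Q = 'the digit sum of n is a multiple of 9'.

If not (n is a multiple of 9), then not (the digit sum of n is a multiple of 9).


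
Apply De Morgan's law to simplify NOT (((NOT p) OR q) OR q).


De Morgan: the negation of a disjunction is the conjunction of the negations.
Distribute NOT across OR, flipping it to AND, and negate each literal.

(p AND (NOT q)) AND (NOT q)


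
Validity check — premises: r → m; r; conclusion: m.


This matches the form of modus ponens: the conclusion follows in every model of the premises.

Valid.


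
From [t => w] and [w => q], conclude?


Hypothetical syllogism: from (P → Q) and (Q → R), infer (P → R).
Chain the two implications through the shared middle term 'w'.

t => q


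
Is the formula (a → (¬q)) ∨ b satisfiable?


Search for a satisfying assignment over {a, b, q}.
Try a=F, b=F, q=F: the formula evaluates to T.
A satisfying assignment exists.

Satisfiable.


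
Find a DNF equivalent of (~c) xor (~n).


Step 1: (¬c) ⊕ (¬n) is true exactly when they disagree: ((¬c) ∧ ¬(¬n)) ∨ (¬(¬c) ∧ (¬n)).
Step 2: Eliminate any double negations (¬¬X = X).

((~c) & n) | (c & (~n))


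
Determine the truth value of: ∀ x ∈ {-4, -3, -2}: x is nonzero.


Evaluate the predicate on each element: -4:T, -3:T, -2:T.
Every element satisfies the predicate.

T


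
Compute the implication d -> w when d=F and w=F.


Implication is false only when antecedent is true and consequent is false.
Substitute: d=F, w=F.
F -> F evaluates to T.

T


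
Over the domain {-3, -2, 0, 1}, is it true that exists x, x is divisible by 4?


Evaluate the predicate on each element: -3:False, -2:False, 0:True, 1:False.
Witness x = 0 satisfies the predicate.

True


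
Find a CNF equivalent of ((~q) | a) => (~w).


Step 1: Rewrite as ¬((¬q) ∨ a) ∨ (¬w) = (¬(¬q) ∧ ¬a) ∨ (¬w).
Step 2: Distribute ∨ over ∧.
Step 3: Eliminate any double negations (¬¬X = X).

(q | (~w)) & ((~a) | (~w))


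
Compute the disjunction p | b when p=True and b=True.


Disjunction is false only when both operands are false.
Substitute: p=True, b=True.
True | True evaluates to True.

True


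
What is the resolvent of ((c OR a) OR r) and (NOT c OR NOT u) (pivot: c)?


The clauses contain complementary literals c and NOTc.
Resolution eliminates this pair and disjoins the remaining literals (merging duplicates).

((r OR a) OR NOT u)


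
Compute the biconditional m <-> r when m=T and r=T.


Biconditional is true when both operands have the same truth value.
Substitute: m=T, r=T.
T <-> T evaluates to T.

T


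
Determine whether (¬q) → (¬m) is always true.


Build the truth table over {m, q}:
m | q | φ
---------
F | F | T
T | F | F
F | T | T
T | T | T
Counterexample at row 2: with m=T, q=F, the formula is F.

No, it is not a tautology.


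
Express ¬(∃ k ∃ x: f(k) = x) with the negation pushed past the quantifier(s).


Negation flips each quantifier (∀↔∃) and negates the inner predicate.
¬(∃ k ∃ x: φ) = ∀ k ∀ x: ¬φ.

∀ k ∀ x: ¬(f(k) = x)


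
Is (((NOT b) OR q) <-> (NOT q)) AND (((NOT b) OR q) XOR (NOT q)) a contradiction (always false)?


Truth table over {b, q}:
b | q | φ
---------
F | F | F
T | F | F
F | T | F
T | T | F
Every row is false.

Yes, it is a contradiction.


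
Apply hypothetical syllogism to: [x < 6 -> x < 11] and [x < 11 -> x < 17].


Hypothetical syllogism: from (P → Q) and (Q → R), infer (P → R).
Chain the two implications through the shared middle term 'x < 11'.

x < 6 -> x < 17


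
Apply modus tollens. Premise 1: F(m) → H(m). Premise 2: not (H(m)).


Modus tollens: from (P → Q) and ¬Q, infer ¬P.
Q = 'H(m)' is denied; since P → Q, P must also fail.

Not (F(m)).


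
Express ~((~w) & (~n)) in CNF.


Step 1: Apply De Morgan: ¬((¬w) ∧ (¬n)) = ¬(¬w) ∨ ¬(¬n).
Step 2: Eliminate any double negations (¬¬X = X).

w | n


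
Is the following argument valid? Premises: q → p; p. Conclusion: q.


This is affirming the consequent (fallacy). There exist truth assignments where the premises are all true but the conclusion is false.

Invalid.


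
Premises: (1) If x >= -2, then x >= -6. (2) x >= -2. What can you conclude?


Modus ponens: from (P → Q) and P, infer Q.
P = 'x >= -2' is asserted, and P → Q holds, so Q follows.

x >= -6.


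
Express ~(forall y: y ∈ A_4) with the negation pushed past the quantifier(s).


¬(forall x: φ) = exists x: ¬φ, and ¬(exists x: φ) = forall x: ¬φ.
Apply to the universal statement.

exists y: ~(y ∈ A_4)


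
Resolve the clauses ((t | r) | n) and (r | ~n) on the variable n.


The clauses contain complementary literals n and ~n.
Resolution eliminates this pair and disjoins the remaining literals (merging duplicates).

(t | r)


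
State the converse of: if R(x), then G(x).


The converse of (P → Q) is (Q → P). It is not in general equivalent to the original.
Here P = 'R(x)' and Q = 'G(x)'.

If G(x), then R(x).


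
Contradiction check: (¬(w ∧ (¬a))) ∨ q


Truth table over {a, q, w}:
a | q | w | φ
-------------
F | F | F | T
T | F | F | T
F | T | F | T
T | T | F | T
F | F | T | F
T | F | T | T
F | T | T | T
T | T | T | T
Satisfying assignment at row 1: a=F, q=F, w=F gives T.

No, it is not a contradiction.


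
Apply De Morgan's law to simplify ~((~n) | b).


De Morgan: the negation of a disjunction is the conjunction of the negations.
Distribute ~ across |, flipping it to &, and negate each literal.

n & (~b)


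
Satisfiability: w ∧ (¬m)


Search for a satisfying assignment over {m, w}.
Try m=F, w=T: the formula evaluates to T.
A satisfying assignment exists.

Satisfiable.


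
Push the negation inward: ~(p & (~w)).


De Morgan: the negation of a conjunction is the disjunction of the negations.
Distribute ~ across &, flipping it to |, and negate each literal.

(~p) | w


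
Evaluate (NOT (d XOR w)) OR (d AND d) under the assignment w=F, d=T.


Substitute w=F, d=T:
d XOR w = T XOR F = T
NOT (d XOR w) = F
d AND d = T AND T = T
(NOT (d XOR w)) OR (d AND d) = F OR T = T

T


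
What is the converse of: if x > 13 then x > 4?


The converse of (P → Q) is (Q → P). It is not in general equivalent to the original.
Here P = 'x > 13' and Q = 'x > 4'.

If x > 4, then x > 13.


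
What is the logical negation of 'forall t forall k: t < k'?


Negation flips each quantifier (∀↔∃) and negates the inner predicate.
¬(forall t forall k: φ) = exists t exists k: ¬φ.

exists t exists k: ~(t < k)


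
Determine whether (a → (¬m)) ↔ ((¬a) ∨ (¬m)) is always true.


Build the truth table over {a, m}:
a | m | φ
---------
F | F | T
T | F | T
F | T | T
T | T | T
Every row evaluates to true.

Yes, it is a tautology.


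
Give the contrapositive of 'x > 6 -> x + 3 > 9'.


The contrapositive of (P → Q) is (¬Q → ¬P); it is logically equivalent to the original.
Here P = 'x > 6' and Q = 'x + 3 > 9'.

If not (x + 3 > 9), then not (x > 6).


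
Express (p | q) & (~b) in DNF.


Step 1: Distribute ∧ over ∨: (p ∨ q) ∧ (¬b) = (p ∧ (¬b)) ∨ (q ∧ (¬b)).

(p & (~b)) | (q & (~b))


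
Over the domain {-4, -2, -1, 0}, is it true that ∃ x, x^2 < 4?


Evaluate the predicate on each element: -4:F, -2:F, -1:T, 0:T.
Witness x = -1 satisfies the predicate.

T


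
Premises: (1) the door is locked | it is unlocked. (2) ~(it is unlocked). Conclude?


Disjunctive syllogism: from (P ∨ Q) and ¬P, infer Q.
One disjunct, 'it is unlocked', is ruled out; the other must hold.

the door is locked


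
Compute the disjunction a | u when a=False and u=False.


Disjunction is false only when both operands are false.
Substitute: a=False, u=False.
False | False evaluates to False.

False


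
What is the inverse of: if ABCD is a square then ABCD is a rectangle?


The inverse of (P → Q) is (¬P → ¬Q). It is equivalent to the converse, not to the original.
Here P = 'ABCD is a square' and Q = 'ABCD is a rectangle'.

If not (ABCD is a square), then not (ABCD is a rectangle).


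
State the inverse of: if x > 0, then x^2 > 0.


The inverse of (P → Q) is (¬P → ¬Q). It is equivalent to the converse, not to the original.
Here P = 'x > 0' and Q = 'x^2 > 0'.

If not (x > 0), then not (x^2 > 0).


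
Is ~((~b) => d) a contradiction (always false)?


Truth table over {b, d}:
b | d | φ
---------
False | False | True
True | False | False
False | True | False
True | True | False
Satisfying assignment at row 1: b=False, d=False gives True.

No, it is not a contradiction.


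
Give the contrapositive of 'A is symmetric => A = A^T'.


The contrapositive of (P → Q) is (¬Q → ¬P); it is logically equivalent to the original.
Here P = 'A is symmetric' and Q = 'A = A^T'.

If not (A = A^T), then not (A is symmetric).


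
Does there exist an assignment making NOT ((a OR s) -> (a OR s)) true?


Check all 4 assignments over {a, s}:
a | s | φ
---------
F | F | F
T | F | F
F | T | F
T | T | F
No assignment makes the formula true.

Unsatisfiable.


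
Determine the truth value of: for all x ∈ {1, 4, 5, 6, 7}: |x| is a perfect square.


Evaluate the predicate on each element: 1:T, 4:T, 5:F, 6:F, 7:F.
Counterexample x = 5 fails the predicate.

F


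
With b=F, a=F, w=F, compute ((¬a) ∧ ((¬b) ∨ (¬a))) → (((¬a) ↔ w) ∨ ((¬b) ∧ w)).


Substitute b=F, a=F, w=F:
… (earlier sub-steps elided)
¬b = T
¬a = T
(¬b) ∨ (¬a) = T ∨ T = T
(¬a) ∧ ((¬b) ∨ (¬a)) = T ∧ T = T
¬a = T
(¬a) ↔ w = T ↔ F = F
¬b = T
(¬b) ∧ w = T ∧ F = F
((¬a) ↔ w) ∨ ((¬b) ∧ w) = F ∨ F = F
((¬a) ∧ ((¬b) ∨ (¬a))) → (((¬a) ↔ w) ∨ ((¬b) ∧ w)) = T → F = F

F


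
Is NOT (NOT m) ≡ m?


Compare truth tables:
m | φ | ψ
---------
F | F | F
T | T | T
The columns φ and ψ agree on every row.

Yes, they are logically equivalent.


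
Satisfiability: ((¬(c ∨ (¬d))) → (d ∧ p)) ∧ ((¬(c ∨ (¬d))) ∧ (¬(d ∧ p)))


Check all 8 assignments over {c, d, p}:
c | d | p | φ
-------------
F | F | F | F
T | F | F | F
F | T | F | F
T | T | F | F
F | F | T | F
T | F | T | F
F | T | T | F
T | T | T | F
No assignment makes the formula true.

Unsatisfiable.


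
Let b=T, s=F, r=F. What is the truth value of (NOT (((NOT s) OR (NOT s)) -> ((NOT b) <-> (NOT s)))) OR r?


Substitute b=T, s=F, r=F:
NOT s = T
NOT s = T
(NOT s) OR (NOT s) = T OR T = T
NOT b = F
NOT s = T
(NOT b) <-> (NOT s) = F <-> T = F
((NOT s) OR (NOT s)) -> ((NOT b) <-> (NOT s)) = T -> F = F
NOT (((NOT s) OR (NOT s)) -> ((NOT b) <-> (NOT s))) = T
(NOT (((NOT s) OR (NOT s)) -> ((NOT b) <-> (NOT s)))) OR r = T OR F = T

T


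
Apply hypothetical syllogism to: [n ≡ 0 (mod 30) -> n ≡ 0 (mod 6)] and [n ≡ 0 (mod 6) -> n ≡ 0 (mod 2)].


Hypothetical syllogism: from (P → Q) and (Q → R), infer (P → R).
Chain the two implications through the shared middle term 'n ≡ 0 (mod 6)'.

n ≡ 0 (mod 30) -> n ≡ 0 (mod 2)


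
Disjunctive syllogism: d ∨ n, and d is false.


Disjunctive syllogism: from (P ∨ Q) and ¬P, infer Q.
One disjunct, 'd', is ruled out; the other must hold.

n


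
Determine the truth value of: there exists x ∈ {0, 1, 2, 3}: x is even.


Evaluate the predicate on each element: 0:T, 1:F, 2:T, 3:F.
Witness x = 0 satisfies the predicate.

T


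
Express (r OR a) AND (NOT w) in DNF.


Step 1: Distribute ∧ over ∨: (r ∨ a) ∧ (¬w) = (r ∧ (¬w)) ∨ (a ∧ (¬w)).

(r AND (NOT w)) OR (a AND (NOT w))


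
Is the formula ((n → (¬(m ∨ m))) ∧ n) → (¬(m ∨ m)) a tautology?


Build the truth table over {m, n}:
m | n | φ
---------
F | F | T
T | F | T
F | T | T
T | T | T
Every row evaluates to true.

Yes, it is a tautology.


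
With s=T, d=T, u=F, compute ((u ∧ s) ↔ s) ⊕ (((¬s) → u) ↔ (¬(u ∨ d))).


Substitute s=T, d=T, u=F:
u ∧ s = F ∧ T = F
(u ∧ s) ↔ s = F ↔ T = F
¬s = F
(¬s) → u = F → F = T
u ∨ d = F ∨ T = T
¬(u ∨ d) = F
((¬s) → u) ↔ (¬(u ∨ d)) = T ↔ F = F
((u ∧ s) ↔ s) ⊕ (((¬s) → u) ↔ (¬(u ∨ d))) = F ⊕ F = F

F


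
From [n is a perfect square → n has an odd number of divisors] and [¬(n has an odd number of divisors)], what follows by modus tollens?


Modus tollens: from (P → Q) and ¬Q, infer ¬P.
Q = 'n has an odd number of divisors' is denied; since P → Q, P must also fail.

Not (n is a perfect square).


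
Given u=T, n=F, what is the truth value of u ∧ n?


Conjunction is true only when both operands are true.
Substitute: u=T, n=F.
T ∧ F evaluates to F.

F


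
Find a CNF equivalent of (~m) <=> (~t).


Step 1: Rewrite (¬m) ↔ (¬t) as ((¬m) → (¬t)) ∧ ((¬t) → (¬m)).
Step 2: Rewrite each implication as a disjunction.
Step 3: Eliminate any double negations (¬¬X = X).

(m | (~t)) & (t | (~m))


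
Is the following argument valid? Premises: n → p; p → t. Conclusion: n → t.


This matches the form of hypothetical syllogism: the conclusion follows in every model of the premises.

Valid.


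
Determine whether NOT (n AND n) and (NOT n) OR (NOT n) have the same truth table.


Compare truth tables:
n | φ | ψ
---------
F | T | T
T | F | F
The columns φ and ψ agree on every row.

Yes, they are logically equivalent.


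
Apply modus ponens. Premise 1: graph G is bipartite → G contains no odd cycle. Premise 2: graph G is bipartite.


Modus ponens: from (P → Q) and P, infer Q.
P = 'graph G is bipartite' is asserted, and P → Q holds, so Q follows.

G contains no odd cycle.


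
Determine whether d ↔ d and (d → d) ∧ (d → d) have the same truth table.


Compare truth tables:
d | φ | ψ
---------
F | T | T
T | T | T
The columns φ and ψ agree on every row.

Yes, they are logically equivalent.


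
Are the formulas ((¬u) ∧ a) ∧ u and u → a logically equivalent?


Compare truth tables:
a | u | φ | ψ
-------------
F | F | F | T
T | F | F | T
F | T | F | F
T | T | F | T
They differ at row 1 (a=F, u=F): φ=F but ψ=T.

No, they are not logically equivalent.


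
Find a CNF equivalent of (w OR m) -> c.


Step 1: Rewrite as ¬(w ∨ m) ∨ c = (¬w ∧ ¬m) ∨ c.
Step 2: Distribute ∨ over ∧.

((NOT w) OR c) AND ((NOT m) OR c)


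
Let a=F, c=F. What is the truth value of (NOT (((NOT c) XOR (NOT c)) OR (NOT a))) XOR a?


Substitute a=F, c=F:
NOT c = T
NOT c = T
(NOT c) XOR (NOT c) = T XOR T = F
NOT a = T
((NOT c) XOR (NOT c)) OR (NOT a) = F OR T = T
NOT (((NOT c) XOR (NOT c)) OR (NOT a)) = F
(NOT (((NOT c) XOR (NOT c)) OR (NOT a))) XOR a = F XOR F = F

F


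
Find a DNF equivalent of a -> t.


Step 1: Rewrite a → t as ¬a ∨ t.

(NOT a) OR t


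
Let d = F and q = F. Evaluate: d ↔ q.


Biconditional is true when both operands have the same truth value.
Substitute: d=F, q=F.
F ↔ F evaluates to T.

T


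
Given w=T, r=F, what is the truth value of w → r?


Implication is false only when antecedent is true and consequent is false.
Substitute: w=T, r=F.
T → F evaluates to F.

F


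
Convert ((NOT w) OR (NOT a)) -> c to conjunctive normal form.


Step 1: Rewrite as ¬((¬w) ∨ (¬a)) ∨ c = (¬(¬w) ∧ ¬(¬a)) ∨ c.
Step 2: Distribute ∨ over ∧.
Step 3: Eliminate any double negations (¬¬X = X).

(w OR c) AND (a OR c)


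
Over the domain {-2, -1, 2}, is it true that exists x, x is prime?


Evaluate the predicate on each element: -2:False, -1:False, 2:True.
Witness x = 2 satisfies the predicate.

True


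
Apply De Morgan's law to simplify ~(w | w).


De Morgan: the negation of a disjunction is the conjunction of the negations.
Distribute ~ across |, flipping it to &, and negate each literal.

(~w) & (~w)


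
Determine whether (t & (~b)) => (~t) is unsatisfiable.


Truth table over {b, t}:
b | t | φ
---------
False | False | True
True | False | True
False | True | False
True | True | True
Satisfying assignment at row 1: b=False, t=False gives True.

No, it is not a contradiction.


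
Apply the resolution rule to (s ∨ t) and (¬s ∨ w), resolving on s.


The clauses contain complementary literals s and ¬s.
Resolution eliminates this pair and disjoins the remaining literals (merging duplicates).

(t ∨ w)


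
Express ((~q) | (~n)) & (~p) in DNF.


Step 1: Distribute ∧ over ∨: ((¬q) ∨ (¬n)) ∧ (¬p) = ((¬q) ∧ (¬p)) ∨ ((¬n) ∧ (¬p)).

((~q) & (~p)) | ((~n) & (~p))


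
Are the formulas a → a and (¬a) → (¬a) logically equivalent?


Compare truth tables:
a | φ | ψ
---------
F | T | T
T | T | T
The columns φ and ψ agree on every row.

Yes, they are logically equivalent.


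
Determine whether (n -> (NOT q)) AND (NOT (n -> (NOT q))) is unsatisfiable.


Truth table over {n, q}:
n | q | φ
---------
F | F | F
T | F | F
F | T | F
T | T | F
Every row is false.

Yes, it is a contradiction.


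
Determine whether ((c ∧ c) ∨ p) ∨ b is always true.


Build the truth table over {b, c, p}:
b | c | p | φ
-------------
F | F | F | F
T | F | F | T
F | T | F | T
T | T | F | T
F | F | T | T
T | F | T | T
F | T | T | T
T | T | T | T
Counterexample at row 1: with b=F, c=F, p=F, the formula is F.

No, it is not a tautology.


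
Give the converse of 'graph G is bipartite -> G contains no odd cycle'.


The converse of (P → Q) is (Q → P). It is not in general equivalent to the original.
Here P = 'graph G is bipartite' and Q = 'G contains no odd cycle'.

If G contains no odd cycle, then graph G is bipartite.


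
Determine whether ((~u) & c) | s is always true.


Build the truth table over {c, s, u}:
c | s | u | φ
-------------
False | False | False | False
True | False | False | True
False | True | False | True
True | True | False | True
False | False | True | False
True | False | True | False
False | True | True | True
True | True | True | True
Counterexample at row 1: with c=False, s=False, u=False, the formula is False.

No, it is not a tautology.


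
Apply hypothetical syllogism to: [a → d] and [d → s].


Hypothetical syllogism: from (P → Q) and (Q → R), infer (P → R).
Chain the two implications through the shared middle term 'd'.

a → s


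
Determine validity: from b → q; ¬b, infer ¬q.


This is denying the antecedent (fallacy). There exist truth assignments where the premises are all true but the conclusion is false.

Invalid.


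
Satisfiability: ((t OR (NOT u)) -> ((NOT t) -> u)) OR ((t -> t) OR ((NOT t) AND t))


Search for a satisfying assignment over {t, u}.
Try t=F, u=F: the formula evaluates to T.
A satisfying assignment exists.

Satisfiable.


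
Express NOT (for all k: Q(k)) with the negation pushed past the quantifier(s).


¬(for all x: φ) = there exists x: ¬φ, and ¬(there exists x: φ) = for all x: ¬φ.
Apply to the universal statement.

there exists k: NOT(Q(k))


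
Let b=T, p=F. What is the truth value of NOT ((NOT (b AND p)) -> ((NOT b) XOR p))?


Substitute b=T, p=F:
b AND p = T AND F = F
NOT (b AND p) = T
NOT b = F
(NOT b) XOR p = F XOR F = F
(NOT (b AND p)) -> ((NOT b) XOR p) = T -> F = F
NOT ((NOT (b AND p)) -> ((NOT b) XOR p)) = T

T


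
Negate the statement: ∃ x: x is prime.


¬(∀ x: φ) = ∃ x: ¬φ, and ¬(∃ x: φ) = ∀ x: ¬φ.
Apply to the existential statement.

∀ x: ¬(x is prime)


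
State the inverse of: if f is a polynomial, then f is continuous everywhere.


The inverse of (P → Q) is (¬P → ¬Q). It is equivalent to the converse, not to the original.
Here P = 'f is a polynomial' and Q = 'f is continuous everywhere'.

If not (f is a polynomial), then not (f is continuous everywhere).


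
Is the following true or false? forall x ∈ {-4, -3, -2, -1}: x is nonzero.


Evaluate the predicate on each element: -4:True, -3:True, -2:True, -1:True.
Every element satisfies the predicate.

True


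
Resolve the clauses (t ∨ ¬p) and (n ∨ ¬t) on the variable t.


The clauses contain complementary literals t and ¬t.
Resolution eliminates this pair and disjoins the remaining literals (merging duplicates).

(¬p ∨ n)


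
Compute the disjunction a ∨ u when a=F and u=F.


Disjunction is false only when both operands are false.
Substitute: a=F, u=F.
F ∨ F evaluates to F.

F


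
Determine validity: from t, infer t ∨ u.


This matches the form of disjunction introduction: the conclusion follows in every model of the premises.

Valid.


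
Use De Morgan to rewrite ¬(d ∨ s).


De Morgan: the negation of a disjunction is the conjunction of the negations.
Distribute ¬ across ∨, flipping it to ∧, and negate each literal.

(¬d) ∧ (¬s)


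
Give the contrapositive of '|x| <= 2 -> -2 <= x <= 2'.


The contrapositive of (P → Q) is (¬Q → ¬P); it is logically equivalent to the original.
Here P = '|x| <= 2' and Q = '-2 <= x <= 2'.

If not (-2 <= x <= 2), then not (|x| <= 2).


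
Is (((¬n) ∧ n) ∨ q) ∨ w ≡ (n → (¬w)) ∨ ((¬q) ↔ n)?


Compare truth tables:
n | q | w | φ | ψ
-----------------
F | F | F | F | T
T | F | F | F | T
F | T | F | T | T
T | T | F | T | T
F | F | T | T | T
T | F | T | T | T
F | T | T | T | T
T | T | T | T | F
They differ at row 1 (n=F, q=F, w=F): φ=F but ψ=T.

No, they are not logically equivalent.


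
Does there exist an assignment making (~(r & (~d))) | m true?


Search for a satisfying assignment over {d, m, r}.
Try d=False, m=False, r=False: the formula evaluates to True.
A satisfying assignment exists.

Satisfiable.


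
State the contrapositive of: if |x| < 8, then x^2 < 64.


The contrapositive of (P → Q) is (¬Q → ¬P); it is logically equivalent to the original.
Here P = '|x| < 8' and Q = 'x^2 < 64'.

If not (x^2 < 64), then not (|x| < 8).


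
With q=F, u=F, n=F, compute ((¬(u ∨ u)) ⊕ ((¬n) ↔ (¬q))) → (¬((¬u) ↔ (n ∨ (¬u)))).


Substitute q=F, u=F, n=F:
… (earlier sub-steps elided)
¬n = T
¬q = T
(¬n) ↔ (¬q) = T ↔ T = T
(¬(u ∨ u)) ⊕ ((¬n) ↔ (¬q)) = T ⊕ T = F
¬u = T
¬u = T
n ∨ (¬u) = F ∨ T = T
(¬u) ↔ (n ∨ (¬u)) = T ↔ T = T
¬((¬u) ↔ (n ∨ (¬u))) = F
((¬(u ∨ u)) ⊕ ((¬n) ↔ (¬q))) → (¬((¬u) ↔ (n ∨ (¬u)))) = F → F = T

T


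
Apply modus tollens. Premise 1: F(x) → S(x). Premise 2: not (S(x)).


Modus tollens: from (P → Q) and ¬Q, infer ¬P.
Q = 'S(x)' is denied; since P → Q, P must also fail.

Not (F(x)).


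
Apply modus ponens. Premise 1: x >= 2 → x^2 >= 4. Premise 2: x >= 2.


Modus ponens: from (P → Q) and P, infer Q.
P = 'x >= 2' is asserted, and P → Q holds, so Q follows.

x^2 >= 4.


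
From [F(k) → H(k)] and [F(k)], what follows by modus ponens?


Modus ponens: from (P → Q) and P, infer Q.
P = 'F(k)' is asserted, and P → Q holds, so Q follows.

H(k).


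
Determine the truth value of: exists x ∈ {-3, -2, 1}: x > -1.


Evaluate the predicate on each element: -3:False, -2:False, 1:True.
Witness x = 1 satisfies the predicate.

True


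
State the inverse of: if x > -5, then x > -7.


The inverse of (P → Q) is (¬P → ¬Q). It is equivalent to the converse, not to the original.
Here P = 'x > -5' and Q = 'x > -7'.

If not (x > -5), then not (x > -7).


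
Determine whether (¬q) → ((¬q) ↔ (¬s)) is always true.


Build the truth table over {q, s}:
q | s | φ
---------
F | F | T
T | F | T
F | T | F
T | T | T
Counterexample at row 3: with q=F, s=T, the formula is F.

No, it is not a tautology.


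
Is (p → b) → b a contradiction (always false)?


Truth table over {b, p}:
b | p | φ
---------
F | F | F
T | F | T
F | T | T
T | T | T
Satisfying assignment at row 2: b=T, p=F gives T.

No, it is not a contradiction.


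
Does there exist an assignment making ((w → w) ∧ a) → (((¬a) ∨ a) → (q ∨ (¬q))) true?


Search for a satisfying assignment over {a, q, w}.
Try a=F, q=F, w=F: the formula evaluates to T.
A satisfying assignment exists.

Satisfiable.


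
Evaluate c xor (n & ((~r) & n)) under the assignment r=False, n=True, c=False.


Substitute r=False, n=True, c=False:
~r = True
(~r) & n = True & True = True
n & ((~r) & n) = True & True = True
c xor (n & ((~r) & n)) = False xor True = True

True


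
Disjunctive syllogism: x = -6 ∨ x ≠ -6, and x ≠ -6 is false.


Disjunctive syllogism: from (P ∨ Q) and ¬P, infer Q.
One disjunct, 'x ≠ -6', is ruled out; the other must hold.

x = -6


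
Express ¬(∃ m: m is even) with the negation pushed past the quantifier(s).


¬(∀ x: φ) = ∃ x: ¬φ, and ¬(∃ x: φ) = ∀ x: ¬φ.
Apply to the existential statement.

∀ m: ¬(m is even)


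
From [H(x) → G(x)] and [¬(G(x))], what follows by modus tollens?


Modus tollens: from (P → Q) and ¬Q, infer ¬P.
Q = 'G(x)' is denied; since P → Q, P must also fail.

Not (H(x)).


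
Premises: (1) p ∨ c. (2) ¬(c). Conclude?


Disjunctive syllogism: from (P ∨ Q) and ¬P, infer Q.
One disjunct, 'c', is ruled out; the other must hold.

p


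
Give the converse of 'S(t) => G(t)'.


The converse of (P → Q) is (Q → P). It is not in general equivalent to the original.
Here P = 'S(t)' and Q = 'G(t)'.

If G(t), then S(t).


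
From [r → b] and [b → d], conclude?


Hypothetical syllogism: from (P → Q) and (Q → R), infer (P → R).
Chain the two implications through the shared middle term 'b'.

r → d


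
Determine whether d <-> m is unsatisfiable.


Truth table over {d, m}:
d | m | φ
---------
F | F | T
T | F | F
F | T | F
T | T | T
Satisfying assignment at row 1: d=F, m=F gives T.

No, it is not a contradiction.


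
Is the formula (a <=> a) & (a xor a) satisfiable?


Check all 2 assignments over {a}:
a | φ
-----
False | False
True | False
No assignment makes the formula true.

Unsatisfiable.


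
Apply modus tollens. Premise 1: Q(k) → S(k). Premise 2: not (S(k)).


Modus tollens: from (P → Q) and ¬Q, infer ¬P.
Q = 'S(k)' is denied; since P → Q, P must also fail.

Not (Q(k)).


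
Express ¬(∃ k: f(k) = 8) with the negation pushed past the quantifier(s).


¬(∀ x: φ) = ∃ x: ¬φ, and ¬(∃ x: φ) = ∀ x: ¬φ.
Apply to the existential statement.

∀ k: ¬(f(k) = 8)


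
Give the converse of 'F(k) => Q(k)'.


The converse of (P → Q) is (Q → P). It is not in general equivalent to the original.
Here P = 'F(k)' and Q = 'Q(k)'.

If Q(k), then F(k).


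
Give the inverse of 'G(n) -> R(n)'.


The inverse of (P → Q) is (¬P → ¬Q). It is equivalent to the converse, not to the original.
Here P = 'G(n)' and Q = 'R(n)'.

If not (G(n)), then not (R(n)).


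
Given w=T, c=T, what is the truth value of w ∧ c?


Conjunction is true only when both operands are true.
Substitute: w=T, c=T.
T ∧ T evaluates to T.

T


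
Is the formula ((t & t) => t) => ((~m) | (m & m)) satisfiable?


Search for a satisfying assignment over {m, t}.
Try m=False, t=False: the formula evaluates to True.
A satisfying assignment exists.

Satisfiable.


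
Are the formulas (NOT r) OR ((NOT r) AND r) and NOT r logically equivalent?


Compare truth tables:
r | φ | ψ
---------
F | T | T
T | F | F
The columns φ and ψ agree on every row.

Yes, they are logically equivalent.
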